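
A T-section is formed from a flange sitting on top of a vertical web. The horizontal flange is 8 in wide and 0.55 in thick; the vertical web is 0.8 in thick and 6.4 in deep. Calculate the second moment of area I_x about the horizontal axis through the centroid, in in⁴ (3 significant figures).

I_x ≈ 46.2 in⁴

Split into non-overlapping primitives; take the origin at the lower-left of the bounding box.
Flange: 8 × 0.55, A = 4.4 in², y = 6.675 in, Ī = 0.11092 in⁴.
Web: 0.8 × 6.4, A = 5.12 in², y = 3.2 in, Ī = 17.476 in⁴.
Centroid: ȳ = ΣA·y / ΣA = 4.8061 in.
Transfer each piece to the horizontal axis through the centroid using Ī + A·d² with d = y − 4.8061:
  flange: d = 1.8689 in → contributes +15.479 in⁴
  web: d = -1.6061 in → contributes +30.683 in⁴
Total I = 46.163 in⁴.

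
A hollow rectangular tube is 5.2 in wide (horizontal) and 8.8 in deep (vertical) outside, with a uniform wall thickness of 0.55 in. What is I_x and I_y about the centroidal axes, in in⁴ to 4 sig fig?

I_x ≈ 139.3 in⁴, I_y ≈ 58.89 in⁴

Treat the section as a set of non-overlapping primitives; coordinates are from the bounding-box lower-left.
Outer rectangle: 5.2 × 8.8, A = 45.76 in², y = 4.4 in, Ī = 295.305 in⁴.
Inner void (subtracted): 4.1 × 7.7, A = 31.57 in², y = 4.4 in, Ī = 155.982 in⁴.
By symmetry the centroid is at mid-height, ȳ = 4.4 in.
All pieces are centred on the centroidal x-axis, so I = ΣĪ (holes subtracted) = 139.322 in⁴.
Repeating about the centroidal y-axis gives I_y = 58.8882 in⁴.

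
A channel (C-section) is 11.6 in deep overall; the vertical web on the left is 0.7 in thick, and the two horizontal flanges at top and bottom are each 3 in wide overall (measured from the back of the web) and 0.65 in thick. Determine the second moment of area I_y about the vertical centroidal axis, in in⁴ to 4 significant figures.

Treat the section as a set of non-overlapping primitives; coordinates are from the bounding-box lower-left.
Web: 0.7 × 11.6, A = 8.12 in², x = 0.35 in, Ī = 0.331567 in⁴.
Top flange (beyond web): 2.3 × 0.65, A = 1.495 in², x = 1.85 in, Ī = 0.659046 in⁴.
Bottom flange (beyond web): 2.3 × 0.65, A = 1.495 in², x = 1.85 in, Ī = 0.659046 in⁴.
Centroid: x̄ = ΣA·x / ΣA = 0.75369 in.
Transfer each piece to the vertical centroidal axis using Ī + A·d² with d = x − 0.75369:
  web: d = -0.40369 in → contributes +1.65485 in⁴
  top flange (beyond web): d = 1.09631 in → contributes +2.45588 in⁴
  bottom flange (beyond web): d = 1.09631 in → contributes +2.45588 in⁴
Total I = 6.56661 in⁴.

I_y ≈ 6.567 in⁴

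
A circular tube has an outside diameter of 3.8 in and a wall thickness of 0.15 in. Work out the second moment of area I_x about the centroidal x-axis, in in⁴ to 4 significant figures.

Decompose the section into non-overlapping parts with the origin at the bottom-left of its bounding rectangle.
Outer circle: ⌀3.8, A = 11.3411 in², y = 1.9 in, Ī = 10.2354 in⁴.
Bore (subtracted): ⌀3.5, A = 9.62113 in², y = 1.9 in, Ī = 7.36618 in⁴.
By symmetry the centroid is at mid-height, ȳ = 1.9 in.
All pieces are centred on the centroidal x-axis, so I = ΣĪ (holes subtracted) = 2.86921 in⁴.

I_x ≈ 2.869 in⁴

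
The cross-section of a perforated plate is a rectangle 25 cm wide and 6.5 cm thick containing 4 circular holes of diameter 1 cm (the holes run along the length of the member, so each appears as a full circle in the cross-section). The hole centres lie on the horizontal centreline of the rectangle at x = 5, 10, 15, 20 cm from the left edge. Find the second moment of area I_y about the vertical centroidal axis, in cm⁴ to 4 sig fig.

I_y ≈ 8365 cm⁴

Split into non-overlapping primitives; take the origin at the lower-left of the bounding box.
Plate: 25 × 6.5, A = 162.5 cm², x = 12.5 cm, Ī = 8463.54 cm⁴.
Hole 1 (subtracted): ⌀1, A = 0.785398 cm², x = 5 cm, Ī = 0.0490874 cm⁴.
Hole 2 (subtracted): ⌀1, A = 0.785398 cm², x = 10 cm, Ī = 0.0490874 cm⁴.
Hole 3 (subtracted): ⌀1, A = 0.785398 cm², x = 15 cm, Ī = 0.0490874 cm⁴.
Hole 4 (subtracted): ⌀1, A = 0.785398 cm², x = 20 cm, Ī = 0.0490874 cm⁴.
By symmetry the centroid is at mid-width, x̄ = 12.5 cm.
Transfer each piece to the vertical centroidal axis using Ī + A·d² with d = x − 12.5:
  plate: d = 0 cm → contributes +8463.54 cm⁴
  hole 1: d = -7.5 cm → contributes −44.2277 cm⁴
  hole 2: d = -2.5 cm → contributes −4.95783 cm⁴
  hole 3: d = 2.5 cm → contributes −4.95783 cm⁴
  hole 4: d = 7.5 cm → contributes −44.2277 cm⁴
Total I = 8365.17 cm⁴.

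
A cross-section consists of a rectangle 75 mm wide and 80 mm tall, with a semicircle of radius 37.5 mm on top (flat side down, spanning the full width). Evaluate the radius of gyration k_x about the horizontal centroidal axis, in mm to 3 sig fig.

Split into non-overlapping primitives; take the origin at the lower-left of the bounding box.
Rectangular body: 75 × 80, A = 6 000 mm², y = 40 mm, Ī = 3 200 000 mm⁴.
Semicircular cap: semicircle r = 37.5, A = 2208.9 mm², y = 95.915 mm, Ī = 217 049 mm⁴.
Centroid: ȳ = ΣA·y / ΣA = 55.046 mm.
Transfer each piece to the horizontal centroidal axis using Ī + A·d² with d = y − 55.046:
  rectangular body: d = -15.046 mm → contributes +4 558 336 mm⁴
  semicircular cap: d = 40.869 mm → contributes +3 906 620 mm⁴
Total I = 8 464 955 mm⁴.
Radius of gyration: k = √(I/A) = √(8 464 955 / 8208.9) = 32.112 mm.

k_x ≈ 32.1 mm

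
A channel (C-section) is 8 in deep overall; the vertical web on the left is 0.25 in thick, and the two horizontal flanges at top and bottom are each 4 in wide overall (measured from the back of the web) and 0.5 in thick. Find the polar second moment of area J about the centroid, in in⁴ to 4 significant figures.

Break the section into simple shapes (no overlaps), measuring from the bottom-left corner of the bounding box.
Web: 0.25 × 8, A = 2 in², y = 4 in, Ī = 10.6667 in⁴.
Top flange (beyond web): 3.75 × 0.5, A = 1.875 in², y = 7.75 in, Ī = 0.0390625 in⁴.
Bottom flange (beyond web): 3.75 × 0.5, A = 1.875 in², y = 0.25 in, Ī = 0.0390625 in⁴.
By symmetry the centroid is at mid-height, ȳ = 4 in.
Transfer each piece to the centroidal x-axis using Ī + A·d² with d = y − 4:
  web: d = 0 in → contributes +10.6667 in⁴
  top flange (beyond web): d = 3.75 in → contributes +26.4063 in⁴
  bottom flange (beyond web): d = -3.75 in → contributes +26.4063 in⁴
Total I = 63.4792 in⁴.
For the y-axis: x̄ = 1.42935 in.
Repeating about the centroidal y-axis gives I_y = 9.62234 in⁴.
Polar second moment: J = I_x + I_y = 73.1015 in⁴.

J ≈ 73.10 in⁴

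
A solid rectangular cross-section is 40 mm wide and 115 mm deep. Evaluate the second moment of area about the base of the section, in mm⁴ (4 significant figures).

I_base ≈ 2.028 × 10⁷ mm⁴

The section: 40 × 115, A = 4 600 mm², y = 57.5 mm, Ī = 5 069 583 mm⁴.
Transfer it to the bottom edge using Ī + A·d² with d = y − 0:
  the section: d = 57.5 mm → contributes +20 278 333 mm⁴
Total I = 20 278 333 mm⁴.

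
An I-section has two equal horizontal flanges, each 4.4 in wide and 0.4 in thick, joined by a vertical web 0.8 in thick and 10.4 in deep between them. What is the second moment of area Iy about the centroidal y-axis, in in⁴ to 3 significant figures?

Treat the section as a set of non-overlapping primitives; coordinates are from the bounding-box lower-left.
Bottom flange: 4.4 × 0.4, A = 1.76 in², x = 2.2 in, Ī = 2.8395 in⁴.
Web: 0.8 × 10.4, A = 8.32 in², x = 2.2 in, Ī = 0.44373 in⁴.
Top flange: 4.4 × 0.4, A = 1.76 in², x = 2.2 in, Ī = 2.8395 in⁴.
By symmetry the centroid is at mid-width, x̄ = 2.2 in.
All pieces are centred on the centroidal y-axis, so I = ΣĪ = 6.1227 in⁴.

Iy ≈ 6.12 in⁴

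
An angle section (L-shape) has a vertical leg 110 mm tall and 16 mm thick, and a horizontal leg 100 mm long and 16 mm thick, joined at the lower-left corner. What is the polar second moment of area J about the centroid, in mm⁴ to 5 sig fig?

J ≈ 6.2197 × 10⁶ mm⁴

Break the section into simple shapes (no overlaps), measuring from the bottom-left corner of the bounding box.
Vertical leg: 16 × 110, A = 1 760 mm², y = 55 mm, Ī = 1 774 667 mm⁴.
Horizontal leg (remainder): 84 × 16, A = 1 344 mm², y = 8 mm, Ī = 28 672 mm⁴.
Centroid: ȳ = ΣA·y / ΣA = 34.64948 mm.
Transfer each piece to the centroidal x-axis using Ī + A·d² with d = y − 34.64948:
  vertical leg: d = 20.35052 mm → contributes +2 503 559 mm⁴
  horizontal leg (remainder): d = -26.64948 mm → contributes +983174.1 mm⁴
Total I = 3 486 733 mm⁴.
For the y-axis: x̄ = 29.64948 mm.
Repeating about the centroidal y-axis gives I_y = 2 732 973 mm⁴.
Polar second moment: J = I_x + I_y = 6 219 707 mm⁴.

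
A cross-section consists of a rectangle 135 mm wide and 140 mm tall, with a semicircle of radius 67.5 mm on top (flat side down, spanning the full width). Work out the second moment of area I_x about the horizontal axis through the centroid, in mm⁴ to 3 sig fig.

I_x ≈ 8.37 × 10⁷ mm⁴

Treat the section as a set of non-overlapping primitives; coordinates are from the bounding-box lower-left.
Rectangular body: 135 × 140, A = 18 900 mm², y = 70 mm, Ī = 30 870 000 mm⁴.
Semicircular cap: semicircle r = 67.5, A = 7156.9 mm², y = 168.65 mm, Ī = 2 278 490 mm⁴.
Centroid: ȳ = ΣA·y / ΣA = 97.095 mm.
Transfer each piece to the horizontal axis through the centroid using Ī + A·d² with d = y − 97.095:
  rectangular body: d = -27.095 mm → contributes +44 745 396 mm⁴
  semicircular cap: d = 71.553 mm → contributes +38 920 541 mm⁴
Total I = 83 665 938 mm⁴.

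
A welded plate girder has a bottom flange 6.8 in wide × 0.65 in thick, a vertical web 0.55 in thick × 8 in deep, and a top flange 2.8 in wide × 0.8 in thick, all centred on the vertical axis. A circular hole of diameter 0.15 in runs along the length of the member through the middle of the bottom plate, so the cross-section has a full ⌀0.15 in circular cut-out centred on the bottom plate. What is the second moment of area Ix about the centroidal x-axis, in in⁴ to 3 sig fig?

Ix ≈ 142 in⁴

Treat the section as a set of non-overlapping primitives; coordinates are from the bounding-box lower-left.
Bottom plate: 6.8 × 0.65, A = 4.42 in², y = 0.325 in, Ī = 0.15562 in⁴.
Web plate: 0.55 × 8, A = 4.4 in², y = 4.65 in, Ī = 23.467 in⁴.
Top plate: 2.8 × 0.8, A = 2.24 in², y = 9.05 in, Ī = 0.11947 in⁴.
Hole (subtracted): ⌀0.15, A = 0.017671 in², y = 0.325 in, Ī = 0.00002485 in⁴.
Centroid: ȳ = ΣA·y / ΣA = 3.8183 in.
Transfer each piece to the centroidal x-axis using Ī + A·d² with d = y − 3.8183:
  bottom plate: d = -3.4933 in → contributes +54.093 in⁴
  web plate: d = 0.83172 in → contributes +26.51 in⁴
  top plate: d = 5.2317 in → contributes +61.43 in⁴
  hole: d = -3.4933 in → contributes −0.21567 in⁴
Total I = 141.82 in⁴.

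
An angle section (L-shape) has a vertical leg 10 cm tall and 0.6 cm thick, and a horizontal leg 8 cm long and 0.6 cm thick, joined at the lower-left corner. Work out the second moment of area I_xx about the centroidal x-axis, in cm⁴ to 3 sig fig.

I_xx ≈ 107 cm⁴

Treat the section as a set of non-overlapping primitives; coordinates are from the bounding-box lower-left.
Vertical leg: 0.6 × 10, A = 6 cm², y = 5 cm, Ī = 50 cm⁴.
Horizontal leg (remainder): 7.4 × 0.6, A = 4.44 cm², y = 0.3 cm, Ī = 0.1332 cm⁴.
Centroid: ȳ = ΣA·y / ΣA = 3.0011 cm.
Transfer each piece to the centroidal x-axis using Ī + A·d² with d = y − 3.0011:
  vertical leg: d = 1.9989 cm → contributes +73.972 cm⁴
  horizontal leg (remainder): d = -2.7011 cm → contributes +32.528 cm⁴
Total I = 106.5 cm⁴.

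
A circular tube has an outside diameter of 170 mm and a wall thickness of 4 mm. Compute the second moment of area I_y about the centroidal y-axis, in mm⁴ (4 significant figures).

Treat the section as a set of non-overlapping primitives; coordinates are from the bounding-box lower-left.
Outer circle: ⌀170, A = 22 698 mm², x = 85 mm, Ī = 40 998 275 mm⁴.
Bore (subtracted): ⌀162, A = 20 612 mm², x = 85 mm, Ī = 33 808 816 mm⁴.
By symmetry the centroid is at mid-width, x̄ = 85 mm.
All pieces are centred on the centroidal y-axis, so I = ΣĪ (holes subtracted) = 7 189 459 mm⁴.

I_y ≈ 7.189 × 10⁶ mm⁴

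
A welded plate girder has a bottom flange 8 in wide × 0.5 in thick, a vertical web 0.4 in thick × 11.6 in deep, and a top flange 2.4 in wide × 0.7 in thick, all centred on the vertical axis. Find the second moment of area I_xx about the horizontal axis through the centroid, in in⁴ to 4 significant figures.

Split into non-overlapping primitives; take the origin at the lower-left of the bounding box.
Bottom plate: 8 × 0.5, A = 4 in², y = 0.25 in, Ī = 0.0833333 in⁴.
Web plate: 0.4 × 11.6, A = 4.64 in², y = 6.3 in, Ī = 52.0299 in⁴.
Top plate: 2.4 × 0.7, A = 1.68 in², y = 12.45 in, Ī = 0.0686 in⁴.
Centroid: ȳ = ΣA·y / ΣA = 4.9562 in.
Transfer each piece to the horizontal axis through the centroid using Ī + A·d² with d = y − 4.9562:
  bottom plate: d = -4.7062 in → contributes +88.6767 in⁴
  web plate: d = 1.3438 in → contributes +60.4088 in⁴
  top plate: d = 7.4938 in → contributes +94.4124 in⁴
Total I = 243.498 in⁴.

I_xx ≈ 243.5 in⁴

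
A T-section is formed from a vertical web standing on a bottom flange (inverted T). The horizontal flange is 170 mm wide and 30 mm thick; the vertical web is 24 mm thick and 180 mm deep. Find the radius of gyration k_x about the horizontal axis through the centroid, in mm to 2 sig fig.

Decompose the section into non-overlapping parts with the origin at the bottom-left of its bounding rectangle.
Flange: 170 × 30, A = 5 100 mm², y = 15 mm, Ī = 382 500 mm⁴.
Web: 24 × 180, A = 4 320 mm², y = 120 mm, Ī = 11 664 000 mm⁴.
Centroid: ȳ = ΣA·y / ΣA = 63.15 mm.
Transfer each piece to the horizontal axis through the centroid using Ī + A·d² with d = y − 63.15:
  flange: d = -48.15 mm → contributes +12 207 862 mm⁴
  web: d = 56.85 mm → contributes +25 624 497 mm⁴
Total I = 37 832 360 mm⁴.
Radius of gyration: k = √(I/A) = √(37 832 360 / 9 420) = 63.37 mm.

k_x ≈ 63 mm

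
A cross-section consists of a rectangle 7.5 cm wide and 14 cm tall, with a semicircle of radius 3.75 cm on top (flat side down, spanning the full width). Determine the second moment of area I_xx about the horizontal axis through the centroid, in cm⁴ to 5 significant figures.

Treat the section as a set of non-overlapping primitives; coordinates are from the bounding-box lower-left.
Rectangular body: 7.5 × 14, A = 105 cm², y = 7 cm, Ī = 1 715 cm⁴.
Semicircular cap: semicircle r = 3.75, A = 22.08932 cm², y = 15.59155 cm, Ī = 21.70487 cm⁴.
Centroid: ȳ = ΣA·y / ΣA = 8.493292 cm.
Transfer each piece to the horizontal axis through the centroid using Ī + A·d² with d = y − 8.493292:
  rectangular body: d = -1.493292 cm → contributes +1949.142 cm⁴
  semicircular cap: d = 7.098257 cm → contributes +1134.681 cm⁴
Total I = 3083.823 cm⁴.

I_xx ≈ 3083.8 cm⁴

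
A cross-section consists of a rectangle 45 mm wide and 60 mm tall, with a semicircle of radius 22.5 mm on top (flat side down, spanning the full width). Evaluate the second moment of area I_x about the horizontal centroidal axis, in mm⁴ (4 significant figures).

Treat the section as a set of non-overlapping primitives; coordinates are from the bounding-box lower-left.
Rectangular body: 45 × 60, A = 2 700 mm², y = 30 mm, Ī = 810 000 mm⁴.
Semicircular cap: semicircle r = 22.5, A = 795.216 mm², y = 69.5493 mm, Ī = 28129.5 mm⁴.
Centroid: ȳ = ΣA·y / ΣA = 38.9981 mm.
Transfer each piece to the horizontal centroidal axis using Ī + A·d² with d = y − 38.9981:
  rectangular body: d = -8.99808 mm → contributes +1 028 607 mm⁴
  semicircular cap: d = 30.5512 mm → contributes +770 366 mm⁴
Total I = 1 798 972 mm⁴.

I_x ≈ 1.799 × 10⁶ mm⁴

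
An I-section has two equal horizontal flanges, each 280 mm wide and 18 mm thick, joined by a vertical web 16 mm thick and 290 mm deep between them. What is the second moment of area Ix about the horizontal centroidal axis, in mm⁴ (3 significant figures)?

Ix ≈ 2.72 × 10⁸ mm⁴

Decompose the section into non-overlapping parts with the origin at the bottom-left of its bounding rectangle.
Bottom flange: 280 × 18, A = 5 040 mm², y = 9 mm, Ī = 136 080 mm⁴.
Web: 16 × 290, A = 4 640 mm², y = 163 mm, Ī = 32 518 667 mm⁴.
Top flange: 280 × 18, A = 5 040 mm², y = 317 mm, Ī = 136 080 mm⁴.
By symmetry the centroid is at mid-height, ȳ = 163 mm.
Transfer each piece to the horizontal centroidal axis using Ī + A·d² with d = y − 163:
  bottom flange: d = -154 mm → contributes +119 664 720 mm⁴
  web: d = 0 mm → contributes +32 518 667 mm⁴
  top flange: d = 154 mm → contributes +119 664 720 mm⁴
Total I = 271 848 107 mm⁴.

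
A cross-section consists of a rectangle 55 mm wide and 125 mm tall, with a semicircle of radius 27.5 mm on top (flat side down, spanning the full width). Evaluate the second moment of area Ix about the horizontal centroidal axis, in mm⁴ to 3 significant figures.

Split into non-overlapping primitives; take the origin at the lower-left of the bounding box.
Rectangular body: 55 × 125, A = 6 875 mm², y = 62.5 mm, Ī = 8 951 823 mm⁴.
Semicircular cap: semicircle r = 27.5, A = 1187.9 mm², y = 136.67 mm, Ī = 62 772 mm⁴.
Centroid: ȳ = ΣA·y / ΣA = 73.428 mm.
Transfer each piece to the horizontal centroidal axis using Ī + A·d² with d = y − 73.428:
  rectangular body: d = -10.928 mm → contributes +9 772 801 mm⁴
  semicircular cap: d = 63.244 mm → contributes +4 814 144 mm⁴
Total I = 14 586 945 mm⁴.

Ix ≈ 1.46 × 10⁷ mm⁴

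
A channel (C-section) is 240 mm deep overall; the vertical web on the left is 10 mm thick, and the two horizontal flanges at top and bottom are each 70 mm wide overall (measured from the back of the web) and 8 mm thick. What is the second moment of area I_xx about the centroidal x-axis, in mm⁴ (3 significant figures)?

I_xx ≈ 2.44 × 10⁷ mm⁴

Break the section into simple shapes (no overlaps), measuring from the bottom-left corner of the bounding box.
Web: 10 × 240, A = 2 400 mm², y = 120 mm, Ī = 11 520 000 mm⁴.
Top flange (beyond web): 60 × 8, A = 480 mm², y = 236 mm, Ī = 2 560 mm⁴.
Bottom flange (beyond web): 60 × 8, A = 480 mm², y = 4 mm, Ī = 2 560 mm⁴.
By symmetry the centroid is at mid-height, ȳ = 120 mm.
Transfer each piece to the centroidal x-axis using Ī + A·d² with d = y − 120:
  web: d = 0 mm → contributes +11 520 000 mm⁴
  top flange (beyond web): d = 116 mm → contributes +6 461 440 mm⁴
  bottom flange (beyond web): d = -116 mm → contributes +6 461 440 mm⁴
Total I = 24 442 880 mm⁴.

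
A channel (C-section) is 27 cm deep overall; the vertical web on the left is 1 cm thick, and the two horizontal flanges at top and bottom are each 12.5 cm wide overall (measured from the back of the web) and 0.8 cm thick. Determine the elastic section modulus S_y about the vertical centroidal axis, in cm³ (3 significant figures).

S_y ≈ 66.8 cm³

Treat the section as a set of non-overlapping primitives; coordinates are from the bounding-box lower-left.
Web: 1 × 27, A = 27 cm², x = 0.5 cm, Ī = 2.25 cm⁴.
Top flange (beyond web): 11.5 × 0.8, A = 9.2 cm², x = 6.75 cm, Ī = 101.39 cm⁴.
Bottom flange (beyond web): 11.5 × 0.8, A = 9.2 cm², x = 6.75 cm, Ī = 101.39 cm⁴.
Centroid: x̄ = ΣA·x / ΣA = 3.033 cm.
Transfer each piece to the vertical centroidal axis using Ī + A·d² with d = x − 3.033:
  web: d = -2.533 cm → contributes +175.49 cm⁴
  top flange (beyond web): d = 3.717 cm → contributes +228.5 cm⁴
  bottom flange (beyond web): d = 3.717 cm → contributes +228.5 cm⁴
Total I = 632.48 cm⁴.
Extreme fibre distance c = 9.467 cm; S = I/c = 66.81 cm³.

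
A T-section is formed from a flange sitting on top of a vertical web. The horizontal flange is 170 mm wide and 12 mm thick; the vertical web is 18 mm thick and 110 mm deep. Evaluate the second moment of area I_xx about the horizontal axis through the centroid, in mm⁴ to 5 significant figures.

I_xx ≈ 5.7598 × 10⁶ mm⁴

Split into non-overlapping primitives; take the origin at the lower-left of the bounding box.
Flange: 170 × 12, A = 2 040 mm², y = 116 mm, Ī = 24 480 mm⁴.
Web: 18 × 110, A = 1 980 mm², y = 55 mm, Ī = 1 996 500 mm⁴.
Centroid: ȳ = ΣA·y / ΣA = 85.95522 mm.
Transfer each piece to the horizontal axis through the centroid using Ī + A·d² with d = y − 85.95522:
  flange: d = 30.04478 mm → contributes +1 865 965 mm⁴
  web: d = -30.95522 mm → contributes +3 893 787 mm⁴
Total I = 5 759 752 mm⁴.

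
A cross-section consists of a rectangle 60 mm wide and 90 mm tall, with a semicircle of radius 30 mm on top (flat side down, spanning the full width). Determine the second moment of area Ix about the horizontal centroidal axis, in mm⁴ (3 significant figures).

Break the section into simple shapes (no overlaps), measuring from the bottom-left corner of the bounding box.
Rectangular body: 60 × 90, A = 5 400 mm², y = 45 mm, Ī = 3 645 000 mm⁴.
Semicircular cap: semicircle r = 30, A = 1413.7 mm², y = 102.73 mm, Ī = 88 903 mm⁴.
Centroid: ȳ = ΣA·y / ΣA = 56.978 mm.
Transfer each piece to the horizontal centroidal axis using Ī + A·d² with d = y − 56.978:
  rectangular body: d = -11.978 mm → contributes +4 419 800 mm⁴
  semicircular cap: d = 45.754 mm → contributes +3 048 421 mm⁴
Total I = 7 468 221 mm⁴.

Ix ≈ 7.47 × 10⁶ mm⁴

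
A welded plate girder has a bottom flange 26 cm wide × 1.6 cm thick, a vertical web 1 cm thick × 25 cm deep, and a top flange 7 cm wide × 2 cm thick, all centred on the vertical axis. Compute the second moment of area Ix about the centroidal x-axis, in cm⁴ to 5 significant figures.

Ix ≈ 9579.3 cm⁴

Decompose the section into non-overlapping parts with the origin at the bottom-left of its bounding rectangle.
Bottom plate: 26 × 1.6, A = 41.6 cm², y = 0.8 cm, Ī = 8.874667 cm⁴.
Web plate: 1 × 25, A = 25 cm², y = 14.1 cm, Ī = 1302.083 cm⁴.
Top plate: 7 × 2, A = 14 cm², y = 27.6 cm, Ī = 4.666667 cm⁴.
Centroid: ȳ = ΣA·y / ΣA = 9.580397 cm.
Transfer each piece to the centroidal x-axis using Ī + A·d² with d = y − 9.580397:
  bottom plate: d = -8.780397 cm → contributes +3216.042 cm⁴
  web plate: d = 4.519603 cm → contributes +1812.754 cm⁴
  top plate: d = 18.0196 cm → contributes +4550.552 cm⁴
Total I = 9579.348 cm⁴.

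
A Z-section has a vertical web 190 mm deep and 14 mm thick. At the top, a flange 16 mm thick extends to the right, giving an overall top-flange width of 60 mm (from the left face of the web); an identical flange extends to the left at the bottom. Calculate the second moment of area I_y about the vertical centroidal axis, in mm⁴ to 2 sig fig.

Treat the section as a set of non-overlapping primitives; coordinates are from the bounding-box lower-left.
Web: 14 × 190, A = 2 660 mm², x = 53 mm, Ī = 43 447 mm⁴.
Top flange (beyond web): 46 × 16, A = 736 mm², x = 83 mm, Ī = 129 781 mm⁴.
Bottom flange (beyond web): 46 × 16, A = 736 mm², x = 23 mm, Ī = 129 781 mm⁴.
Centroid: x̄ = ΣA·x / ΣA = 53 mm.
Transfer each piece to the vertical centroidal axis using Ī + A·d² with d = x − 53:
  web: d = 0 mm → contributes +43 447 mm⁴
  top flange (beyond web): d = 30 mm → contributes +792 181 mm⁴
  bottom flange (beyond web): d = -30 mm → contributes +792 181 mm⁴
Total I = 1 627 809 mm⁴.

I_y ≈ 1.6 × 10⁶ mm⁴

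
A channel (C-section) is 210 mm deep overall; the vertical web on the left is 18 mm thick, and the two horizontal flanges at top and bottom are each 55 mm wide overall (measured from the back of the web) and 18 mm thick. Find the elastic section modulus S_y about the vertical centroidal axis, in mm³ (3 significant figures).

Break the section into simple shapes (no overlaps), measuring from the bottom-left corner of the bounding box.
Web: 18 × 210, A = 3 780 mm², x = 9 mm, Ī = 102 060 mm⁴.
Top flange (beyond web): 37 × 18, A = 666 mm², x = 36.5 mm, Ī = 75 980 mm⁴.
Bottom flange (beyond web): 37 × 18, A = 666 mm², x = 36.5 mm, Ī = 75 980 mm⁴.
Centroid: x̄ = ΣA·x / ΣA = 16.165 mm.
Transfer each piece to the vertical centroidal axis using Ī + A·d² with d = x − 16.165:
  web: d = -7.1655 mm → contributes +296 141 mm⁴
  top flange (beyond web): d = 20.335 mm → contributes +351 365 mm⁴
  bottom flange (beyond web): d = 20.335 mm → contributes +351 365 mm⁴
Total I = 998 872 mm⁴.
Extreme fibre distance c = 38.835 mm; S = I/c = 25 721 mm³.

S_y ≈ 2.57 × 10⁴ mm³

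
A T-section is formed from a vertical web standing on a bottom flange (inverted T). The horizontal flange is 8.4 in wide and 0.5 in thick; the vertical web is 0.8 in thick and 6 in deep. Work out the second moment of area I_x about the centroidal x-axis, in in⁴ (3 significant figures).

I_x ≈ 38.1 in⁴

Break the section into simple shapes (no overlaps), measuring from the bottom-left corner of the bounding box.
Flange: 8.4 × 0.5, A = 4.2 in², y = 0.25 in, Ī = 0.0875 in⁴.
Web: 0.8 × 6, A = 4.8 in², y = 3.5 in, Ī = 14.4 in⁴.
Centroid: ȳ = ΣA·y / ΣA = 1.9833 in.
Transfer each piece to the centroidal x-axis using Ī + A·d² with d = y − 1.9833:
  flange: d = -1.7333 in → contributes +12.706 in⁴
  web: d = 1.5167 in → contributes +25.441 in⁴
Total I = 38.148 in⁴.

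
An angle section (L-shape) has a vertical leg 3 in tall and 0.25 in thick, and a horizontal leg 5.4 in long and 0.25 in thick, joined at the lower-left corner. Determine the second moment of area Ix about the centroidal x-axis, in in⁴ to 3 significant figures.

Ix ≈ 1.47 in⁴

Break the section into simple shapes (no overlaps), measuring from the bottom-left corner of the bounding box.
Vertical leg: 0.25 × 3, A = 0.75 in², y = 1.5 in, Ī = 0.5625 in⁴.
Horizontal leg (remainder): 5.15 × 0.25, A = 1.2875 in², y = 0.125 in, Ī = 0.0067057 in⁴.
Centroid: ȳ = ΣA·y / ΣA = 0.63113 in.
Transfer each piece to the centroidal x-axis using Ī + A·d² with d = y − 0.63113:
  vertical leg: d = 0.86887 in → contributes +1.1287 in⁴
  horizontal leg (remainder): d = -0.50613 in → contributes +0.33653 in⁴
Total I = 1.4652 in⁴.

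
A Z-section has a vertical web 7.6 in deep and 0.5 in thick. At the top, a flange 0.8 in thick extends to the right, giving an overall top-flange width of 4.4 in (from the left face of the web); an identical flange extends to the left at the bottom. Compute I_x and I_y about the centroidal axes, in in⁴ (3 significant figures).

I_x ≈ 90.8 in⁴, I_y ≈ 38.2 in⁴

Break the section into simple shapes (no overlaps), measuring from the bottom-left corner of the bounding box.
Web: 0.5 × 7.6, A = 3.8 in², y = 3.8 in, Ī = 18.291 in⁴.
Top flange (beyond web): 3.9 × 0.8, A = 3.12 in², y = 7.2 in, Ī = 0.1664 in⁴.
Bottom flange (beyond web): 3.9 × 0.8, A = 3.12 in², y = 0.4 in, Ī = 0.1664 in⁴.
Centroid: ȳ = ΣA·y / ΣA = 3.8 in.
Transfer each piece to the centroidal x-axis using Ī + A·d² with d = y − 3.8:
  web: d = 0 in → contributes +18.291 in⁴
  top flange (beyond web): d = 3.4 in → contributes +36.234 in⁴
  bottom flange (beyond web): d = -3.4 in → contributes +36.234 in⁴
Total I = 90.758 in⁴.
For the y-axis: x̄ = 4.15 in.
Repeating about the centroidal y-axis gives I_y = 38.19 in⁴.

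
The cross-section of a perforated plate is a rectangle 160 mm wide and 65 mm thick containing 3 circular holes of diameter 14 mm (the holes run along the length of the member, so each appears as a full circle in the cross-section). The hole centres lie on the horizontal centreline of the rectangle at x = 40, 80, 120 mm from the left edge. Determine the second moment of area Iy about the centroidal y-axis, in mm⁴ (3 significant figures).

Decompose the section into non-overlapping parts with the origin at the bottom-left of its bounding rectangle.
Plate: 160 × 65, A = 10 400 mm², x = 80 mm, Ī = 22 186 667 mm⁴.
Hole 1 (subtracted): ⌀14, A = 153.94 mm², x = 40 mm, Ī = 1885.7 mm⁴.
Hole 2 (subtracted): ⌀14, A = 153.94 mm², x = 80 mm, Ī = 1885.7 mm⁴.
Hole 3 (subtracted): ⌀14, A = 153.94 mm², x = 120 mm, Ī = 1885.7 mm⁴.
By symmetry the centroid is at mid-width, x̄ = 80 mm.
Transfer each piece to the centroidal y-axis using Ī + A·d² with d = x − 80:
  plate: d = 0 mm → contributes +22 186 667 mm⁴
  hole 1: d = -40 mm → contributes −248 187 mm⁴
  hole 2: d = 0 mm → contributes −1885.7 mm⁴
  hole 3: d = 40 mm → contributes −248 187 mm⁴
Total I = 21 688 408 mm⁴.

Iy ≈ 2.17 × 10⁷ mm⁴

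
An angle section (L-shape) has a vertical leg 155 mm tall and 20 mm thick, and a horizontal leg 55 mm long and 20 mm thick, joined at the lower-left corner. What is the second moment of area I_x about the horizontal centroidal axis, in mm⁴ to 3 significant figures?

Treat the section as a set of non-overlapping primitives; coordinates are from the bounding-box lower-left.
Vertical leg: 20 × 155, A = 3 100 mm², y = 77.5 mm, Ī = 6 206 458 mm⁴.
Horizontal leg (remainder): 35 × 20, A = 700 mm², y = 10 mm, Ī = 23 333 mm⁴.
Centroid: ȳ = ΣA·y / ΣA = 65.066 mm.
Transfer each piece to the horizontal centroidal axis using Ī + A·d² with d = y − 65.066:
  vertical leg: d = 12.434 mm → contributes +6 685 748 mm⁴
  horizontal leg (remainder): d = -55.066 mm → contributes +2 145 902 mm⁴
Total I = 8 831 650 mm⁴.

I_x ≈ 8.83 × 10⁶ mm⁴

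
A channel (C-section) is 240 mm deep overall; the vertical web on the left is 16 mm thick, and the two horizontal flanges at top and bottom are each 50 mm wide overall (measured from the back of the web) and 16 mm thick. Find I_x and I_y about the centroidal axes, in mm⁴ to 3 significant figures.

I_x ≈ 3.21 × 10⁷ mm⁴, I_y ≈ 7.17 × 10⁵ mm⁴

Split into non-overlapping primitives; take the origin at the lower-left of the bounding box.
Web: 16 × 240, A = 3 840 mm², y = 120 mm, Ī = 18 432 000 mm⁴.
Top flange (beyond web): 34 × 16, A = 544 mm², y = 232 mm, Ī = 11 605 mm⁴.
Bottom flange (beyond web): 34 × 16, A = 544 mm², y = 8 mm, Ī = 11 605 mm⁴.
By symmetry the centroid is at mid-height, ȳ = 120 mm.
Transfer each piece to the centroidal x-axis using Ī + A·d² with d = y − 120:
  web: d = 0 mm → contributes +18 432 000 mm⁴
  top flange (beyond web): d = 112 mm → contributes +6 835 541 mm⁴
  bottom flange (beyond web): d = -112 mm → contributes +6 835 541 mm⁴
Total I = 32 103 083 mm⁴.
For the y-axis: x̄ = 13.519 mm.
Repeating about the centroidal y-axis gives I_y = 716 601 mm⁴.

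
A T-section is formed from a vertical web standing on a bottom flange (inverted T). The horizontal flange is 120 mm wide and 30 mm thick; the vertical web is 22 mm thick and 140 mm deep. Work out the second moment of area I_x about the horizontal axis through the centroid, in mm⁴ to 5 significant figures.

Decompose the section into non-overlapping parts with the origin at the bottom-left of its bounding rectangle.
Flange: 120 × 30, A = 3 600 mm², y = 15 mm, Ī = 270 000 mm⁴.
Web: 22 × 140, A = 3 080 mm², y = 100 mm, Ī = 5 030 667 mm⁴.
Centroid: ȳ = ΣA·y / ΣA = 54.19162 mm.
Transfer each piece to the horizontal axis through the centroid using Ī + A·d² with d = y − 54.19162:
  flange: d = -39.19162 mm → contributes +5 799 538 mm⁴
  web: d = 45.80838 mm → contributes +11 493 763 mm⁴
Total I = 17 293 301 mm⁴.

I_x ≈ 1.7293 × 10⁷ mm⁴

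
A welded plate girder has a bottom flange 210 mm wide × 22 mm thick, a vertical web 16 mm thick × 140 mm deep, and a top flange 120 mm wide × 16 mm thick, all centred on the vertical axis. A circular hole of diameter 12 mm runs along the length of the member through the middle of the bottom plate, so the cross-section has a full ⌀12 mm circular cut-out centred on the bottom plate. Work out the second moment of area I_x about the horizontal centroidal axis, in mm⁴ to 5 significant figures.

Split into non-overlapping primitives; take the origin at the lower-left of the bounding box.
Bottom plate: 210 × 22, A = 4 620 mm², y = 11 mm, Ī = 186 340 mm⁴.
Web plate: 16 × 140, A = 2 240 mm², y = 92 mm, Ī = 3 658 667 mm⁴.
Top plate: 120 × 16, A = 1 920 mm², y = 170 mm, Ī = 40 960 mm⁴.
Hole (subtracted): ⌀12, A = 113.0973 mm², y = 11 mm, Ī = 1017.876 mm⁴.
Centroid: ȳ = ΣA·y / ΣA = 67.15847 mm.
Transfer each piece to the horizontal centroidal axis using Ī + A·d² with d = y − 67.15847:
  bottom plate: d = -56.15847 mm → contributes +14 756 775 mm⁴
  web plate: d = 24.84153 mm → contributes +5 040 974 mm⁴
  top plate: d = 102.8415 mm → contributes +20 347 610 mm⁴
  hole: d = -56.15847 mm → contributes −357701.3 mm⁴
Total I = 39 787 658 mm⁴.

I_x ≈ 3.9788 × 10⁷ mm⁴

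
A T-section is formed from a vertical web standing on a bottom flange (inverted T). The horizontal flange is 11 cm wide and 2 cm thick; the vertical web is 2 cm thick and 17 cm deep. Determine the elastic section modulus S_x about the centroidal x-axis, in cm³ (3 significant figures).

Break the section into simple shapes (no overlaps), measuring from the bottom-left corner of the bounding box.
Flange: 11 × 2, A = 22 cm², y = 1 cm, Ī = 7.3333 cm⁴.
Web: 2 × 17, A = 34 cm², y = 10.5 cm, Ī = 818.83 cm⁴.
Centroid: ȳ = ΣA·y / ΣA = 6.7679 cm.
Transfer each piece to the centroidal x-axis using Ī + A·d² with d = y − 6.7679:
  flange: d = -5.7679 cm → contributes +739.23 cm⁴
  web: d = 3.7321 cm → contributes +1292.4 cm⁴
Total I = 2031.6 cm⁴.
Extreme fibre distance c = 12.232 cm; S = I/c = 166.09 cm³.

S_x ≈ 166 cm³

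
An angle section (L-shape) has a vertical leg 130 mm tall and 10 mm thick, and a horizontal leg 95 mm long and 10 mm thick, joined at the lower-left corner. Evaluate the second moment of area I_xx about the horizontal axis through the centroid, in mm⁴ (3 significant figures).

I_xx ≈ 3.69 × 10⁶ mm⁴

Break the section into simple shapes (no overlaps), measuring from the bottom-left corner of the bounding box.
Vertical leg: 10 × 130, A = 1 300 mm², y = 65 mm, Ī = 1 830 833 mm⁴.
Horizontal leg (remainder): 85 × 10, A = 850 mm², y = 5 mm, Ī = 7083.3 mm⁴.
Centroid: ȳ = ΣA·y / ΣA = 41.279 mm.
Transfer each piece to the horizontal axis through the centroid using Ī + A·d² with d = y − 41.279:
  vertical leg: d = 23.721 mm → contributes +2 562 321 mm⁴
  horizontal leg (remainder): d = -36.279 mm → contributes +1 125 829 mm⁴
Total I = 3 688 149 mm⁴.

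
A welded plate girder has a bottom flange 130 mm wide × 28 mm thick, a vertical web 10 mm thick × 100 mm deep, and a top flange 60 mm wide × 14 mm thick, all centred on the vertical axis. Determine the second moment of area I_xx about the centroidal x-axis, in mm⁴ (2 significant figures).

I_xx ≈ 1.2 × 10⁷ mm⁴

Decompose the section into non-overlapping parts with the origin at the bottom-left of its bounding rectangle.
Bottom plate: 130 × 28, A = 3 640 mm², y = 14 mm, Ī = 237 813 mm⁴.
Web plate: 10 × 100, A = 1 000 mm², y = 78 mm, Ī = 833 333 mm⁴.
Top plate: 60 × 14, A = 840 mm², y = 135 mm, Ī = 13 720 mm⁴.
Centroid: ȳ = ΣA·y / ΣA = 44.23 mm.
Transfer each piece to the centroidal x-axis using Ī + A·d² with d = y − 44.23:
  bottom plate: d = -30.23 mm → contributes +3 563 419 mm⁴
  web plate: d = 33.77 mm → contributes +1 973 998 mm⁴
  top plate: d = 90.77 mm → contributes +6 935 210 mm⁴
Total I = 12 472 626 mm⁴.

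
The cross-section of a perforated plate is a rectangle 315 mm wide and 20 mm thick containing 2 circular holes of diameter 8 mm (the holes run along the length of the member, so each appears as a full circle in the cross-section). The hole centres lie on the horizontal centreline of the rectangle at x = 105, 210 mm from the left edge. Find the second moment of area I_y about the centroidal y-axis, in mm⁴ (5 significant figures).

I_y ≈ 5.1816 × 10⁷ mm⁴

Break the section into simple shapes (no overlaps), measuring from the bottom-left corner of the bounding box.
Plate: 315 × 20, A = 6 300 mm², x = 157.5 mm, Ī = 52 093 125 mm⁴.
Hole 1 (subtracted): ⌀8, A = 50.26548 mm², x = 105 mm, Ī = 201.0619 mm⁴.
Hole 2 (subtracted): ⌀8, A = 50.26548 mm², x = 210 mm, Ī = 201.0619 mm⁴.
By symmetry the centroid is at mid-width, x̄ = 157.5 mm.
Transfer each piece to the centroidal y-axis using Ī + A·d² with d = x − 157.5:
  plate: d = 0 mm → contributes +52 093 125 mm⁴
  hole 1: d = -52.5 mm → contributes −138745.3 mm⁴
  hole 2: d = 52.5 mm → contributes −138745.3 mm⁴
Total I = 51 815 634 mm⁴.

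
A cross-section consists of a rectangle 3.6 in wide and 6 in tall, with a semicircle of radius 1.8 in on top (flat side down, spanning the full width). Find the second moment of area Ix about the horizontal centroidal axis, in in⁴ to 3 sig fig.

Ix ≈ 124 in⁴

Treat the section as a set of non-overlapping primitives; coordinates are from the bounding-box lower-left.
Rectangular body: 3.6 × 6, A = 21.6 in², y = 3 in, Ī = 64.8 in⁴.
Semicircular cap: semicircle r = 1.8, A = 5.0894 in², y = 6.7639 in, Ī = 1.1522 in⁴.
Centroid: ȳ = ΣA·y / ΣA = 3.7177 in.
Transfer each piece to the horizontal centroidal axis using Ī + A·d² with d = y − 3.7177:
  rectangular body: d = -0.71774 in → contributes +75.927 in⁴
  semicircular cap: d = 3.0462 in → contributes +48.378 in⁴
Total I = 124.31 in⁴.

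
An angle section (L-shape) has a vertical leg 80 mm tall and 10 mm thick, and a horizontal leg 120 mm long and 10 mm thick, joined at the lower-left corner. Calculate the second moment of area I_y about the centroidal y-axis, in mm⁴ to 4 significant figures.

Break the section into simple shapes (no overlaps), measuring from the bottom-left corner of the bounding box.
Vertical leg: 10 × 80, A = 800 mm², x = 5 mm, Ī = 6666.67 mm⁴.
Horizontal leg (remainder): 110 × 10, A = 1 100 mm², x = 65 mm, Ī = 1 109 167 mm⁴.
Centroid: x̄ = ΣA·x / ΣA = 39.7368 mm.
Transfer each piece to the centroidal y-axis using Ī + A·d² with d = x − 39.7368:
  vertical leg: d = -34.7368 mm → contributes +971 985 mm⁴
  horizontal leg (remainder): d = 25.2632 mm → contributes +1 811 217 mm⁴
Total I = 2 783 202 mm⁴.

I_y ≈ 2.783 × 10⁶ mm⁴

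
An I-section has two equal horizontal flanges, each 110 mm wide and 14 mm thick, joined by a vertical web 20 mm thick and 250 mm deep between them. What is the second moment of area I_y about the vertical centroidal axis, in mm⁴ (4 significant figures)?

Split into non-overlapping primitives; take the origin at the lower-left of the bounding box.
Bottom flange: 110 × 14, A = 1 540 mm², x = 55 mm, Ī = 1 552 833 mm⁴.
Web: 20 × 250, A = 5 000 mm², x = 55 mm, Ī = 166 667 mm⁴.
Top flange: 110 × 14, A = 1 540 mm², x = 55 mm, Ī = 1 552 833 mm⁴.
By symmetry the centroid is at mid-width, x̄ = 55 mm.
All pieces are centred on the vertical centroidal axis, so I = ΣĪ = 3 272 333 mm⁴.

I_y ≈ 3.272 × 10⁶ mm⁴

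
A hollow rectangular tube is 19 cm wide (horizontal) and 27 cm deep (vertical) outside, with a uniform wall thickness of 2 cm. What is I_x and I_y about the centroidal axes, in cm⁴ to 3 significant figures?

I_x ≈ 1.60 × 10⁴ cm⁴, I_y ≈ 8960 cm⁴

Split into non-overlapping primitives; take the origin at the lower-left of the bounding box.
Outer rectangle: 19 × 27, A = 513 cm², y = 13.5 cm, Ī = 31 165 cm⁴.
Inner void (subtracted): 15 × 23, A = 345 cm², y = 13.5 cm, Ī = 15 209 cm⁴.
By symmetry the centroid is at mid-height, ȳ = 13.5 cm.
All pieces are centred on the centroidal x-axis, so I = ΣĪ (holes subtracted) = 15 956 cm⁴.
Repeating about the centroidal y-axis gives I_y = 8 964 cm⁴.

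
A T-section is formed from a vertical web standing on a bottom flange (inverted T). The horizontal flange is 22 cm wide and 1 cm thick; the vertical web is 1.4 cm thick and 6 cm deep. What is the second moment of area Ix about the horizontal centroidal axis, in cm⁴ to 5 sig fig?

Ix ≈ 101.50 cm⁴

Treat the section as a set of non-overlapping primitives; coordinates are from the bounding-box lower-left.
Flange: 22 × 1, A = 22 cm², y = 0.5 cm, Ī = 1.833333 cm⁴.
Web: 1.4 × 6, A = 8.4 cm², y = 4 cm, Ī = 25.2 cm⁴.
Centroid: ȳ = ΣA·y / ΣA = 1.467105 cm.
Transfer each piece to the horizontal centroidal axis using Ī + A·d² with d = y − 1.467105:
  flange: d = -0.9671053 cm → contributes +22.40977 cm⁴
  web: d = 2.532895 cm → contributes +79.09067 cm⁴
Total I = 101.5004 cm⁴.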